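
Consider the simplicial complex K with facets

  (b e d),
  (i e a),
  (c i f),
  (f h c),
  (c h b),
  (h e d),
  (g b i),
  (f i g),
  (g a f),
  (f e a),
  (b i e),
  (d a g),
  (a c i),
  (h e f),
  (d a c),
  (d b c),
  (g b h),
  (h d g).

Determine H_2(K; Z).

We work with the vertex ordering a < b < c < d < e < f < g < h < i. The simplices of K, each written with vertices in increasing order, are:

  0-simplices (9): a, b, c, d, e, f, g, h, i
  1-simplices (27): ac, ad, ae, af, ag, ai, bc, bd, be, bg, bh, bi, cd, cf, ch, ci, de, dg, dh, ef, eh, ei, fg, fh, fi, gh, gi
  2-simplices (18): acd, aci, adg, aef, aei, afg, bcd, bch, bde, bei, bgh, bgi, cfh, cfi, deh, dgh, efh, fgi

Hence C_0 ≅ Z^9, C_1 ≅ Z^27, C_2 ≅ Z^18.

The boundary map ∂_1: C_1 → C_0 is given by ∂[p,q] = [q] − [p].
The resulting 9×27 matrix has rank 8, and its Smith normal form has invariant factors (1,1,1,1,1,1,1,1).

Boundary ∂_2: C_2 → C_1 acts by ∂[p,q,r] = [q,r] − [p,r] + [p,q]. For instance
  ∂afg = fg − ag + af,
  ∂bgi = gi − bi + bg.
The 27×18 boundary matrix has rank 18 and Smith normal form diag(1,1,1,1,1,1,1,1,1,1,1,1,1,1,1,1,1,2).

Reading off H_k = ker ∂_k / im ∂_{k+1}:

  H_2: rank ker ∂_2 − rank ∂_3 = (18 − 18) − 0 = 0, and there is no ∂_3, so H_2 ≅ 0.

(K is a triangulation of the Klein bottle.)

H_2 = 0.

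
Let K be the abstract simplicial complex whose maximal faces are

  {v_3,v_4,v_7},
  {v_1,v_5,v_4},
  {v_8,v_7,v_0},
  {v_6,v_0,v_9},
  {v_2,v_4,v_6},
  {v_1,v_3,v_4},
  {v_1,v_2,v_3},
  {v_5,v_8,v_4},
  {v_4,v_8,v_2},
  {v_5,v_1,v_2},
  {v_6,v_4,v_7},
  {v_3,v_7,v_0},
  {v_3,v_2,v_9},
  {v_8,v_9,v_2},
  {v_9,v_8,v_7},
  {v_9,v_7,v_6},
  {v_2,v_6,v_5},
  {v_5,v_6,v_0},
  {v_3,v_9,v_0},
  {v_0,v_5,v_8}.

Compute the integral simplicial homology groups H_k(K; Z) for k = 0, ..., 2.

Take the total order v_0 < v_1 < v_2 < v_3 < v_4 < v_5 < v_6 < v_7 < v_8 < v_9 on the vertex set. Then K (dimension 2) consists of the simplices:

  0-simplices (10): [v_0], [v_1], [v_2], [v_3], [v_4], [v_5], [v_6], [v_7], [v_8], [v_9]
  1-simplices (30): (30 of them)
  2-simplices (20): (20 of them)

so the chain groups are C_0 ≅ Z^10, C_1 ≅ Z^30, C_2 ≅ Z^20.

∂_1: C_1 → C_0 sends each edge [p,q] (with p < q) to q − p. For instance
  ∂[v_1,v_4] = [v_4] − [v_1].
As a 10×30 matrix over Z this has rank 9, with invariant factors (1,1,1,1,1,1,1,1,1).

The boundary map ∂_2: C_2 → C_1 maps a triangle to the signed sum of its edges. For instance
  ∂[v_0,v_5,v_8] = [v_5,v_8] − [v_0,v_8] + [v_0,v_5],
  ∂[v_0,v_7,v_8] = [v_7,v_8] − [v_0,v_8] + [v_0,v_7].
The resulting 30×20 matrix has rank 20, and its Smith normal form has invariant factors (1,1,1,1,1,1,1,1,1,1,1,1,1,1,1,1,1,1,1,2).

Computing H_k = (kernel of ∂_k) / (image of ∂_{k+1}):

  H_0: rank C_0 − rank ∂_1 = 10 − 9 = 1, and the invariant factors of ∂_1 are all 1, so H_0 = Z.
  H_1: rank ker ∂_1 − rank ∂_2 = (30 − 9) − 20 = 1, and ∂_2 has invariant factor 2 > 1, so H_1 = Z × Z/2.
  H_2: rank ker ∂_2 − rank ∂_3 = (20 − 20) − 0 = 0, and there is no ∂_3, so H_2 = 0.

(K is a triangulation of the Klein bottle.)

H_0 ≅ Z,  H_1 ≅ Z × Z/2,  H_2 = 0.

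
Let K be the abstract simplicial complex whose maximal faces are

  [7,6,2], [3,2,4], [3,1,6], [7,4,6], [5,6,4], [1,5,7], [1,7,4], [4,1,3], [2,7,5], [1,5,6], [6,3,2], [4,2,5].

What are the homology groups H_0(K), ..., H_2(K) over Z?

We work with the vertex ordering 1 < 2 < 3 < 4 < 5 < 6 < 7. The simplices of K, each written with vertices in increasing order, are:

  0-simplices (7): [1], [2], [3], [4], [5], [6], [7]
  1-simplices (18): [1,3], [1,4], [1,5], [1,6], [1,7], [2,3], [2,4], [2,5], [2,6], [2,7], [3,4], [3,6], [4,5], [4,6], [4,7], [5,6], [5,7], [6,7]
  2-simplices (12): [1,3,4], [1,3,6], [1,4,7], [1,5,6], [1,5,7], [2,3,4], [2,3,6], [2,4,5], [2,5,7], [2,6,7], [4,5,6], [4,6,7]

giving chain groups C_0 ≅ Z^7, C_1 ≅ Z^18, C_2 ≅ Z^12.

Boundary ∂_1: C_1 → C_0 sends each edge [p,q] (with p < q) to q − p.
The resulting 7×18 matrix has rank 6, and its Smith normal form has invariant factors (1,1,1,1,1,1).

The boundary map ∂_2: C_2 → C_1 sends each 2-simplex [p,q,r] to [q,r] − [p,r] + [p,q]. For instance
  ∂[1,5,6] = [5,6] − [1,6] + [1,5],
  ∂[2,6,7] = [6,7] − [2,7] + [2,6].
The resulting 18×12 matrix has rank 12, and its Smith normal form has invariant factors (1,1,1,1,1,1,1,1,1,1,1,2).

Reading off H_k = ker ∂_k / im ∂_{k+1}:

  H_0: rank C_0 − rank ∂_1 = 7 − 6 = 1, and the invariant factors of ∂_1 are all 1, so H_0 ≅ Z.
  H_1: rank ker ∂_1 − rank ∂_2 = (18 − 6) − 12 = 0, and ∂_2 has invariant factor 2 > 1, so H_1 ≅ Z/2.
  H_2: rank ker ∂_2 − rank ∂_3 = (12 − 12) − 0 = 0, and there is no ∂_3, so H_2 ≅ 0.

H_0 ≅ Z,  H_1 ≅ Z/2,  H_2 = 0.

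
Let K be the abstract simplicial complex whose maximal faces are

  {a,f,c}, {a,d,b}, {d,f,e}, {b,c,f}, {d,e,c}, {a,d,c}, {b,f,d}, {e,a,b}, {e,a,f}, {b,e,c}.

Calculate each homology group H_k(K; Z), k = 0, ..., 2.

Take the total order a < b < c < d < e < f on the vertex set. Then K (dimension 2) consists of the simplices:

  0-simplices (6): a, b, c, d, e, f
  1-simplices (15): ab, ac, ad, ae, af, bc, bd, be, bf, cd, ce, cf, de, df, ef
  2-simplices (10): abd, abe, acd, acf, aef, bce, bcf, bdf, cde, def

so the chain groups are C_0 ≅ Z^6, C_1 ≅ Z^15, C_2 ≅ Z^10.

Boundary ∂_1: C_1 → C_0 sends each edge [p,q] (with p < q) to q − p.
The resulting 6×15 matrix has rank 5, and its Smith normal form has invariant factors (1,1,1,1,1).

The boundary map ∂_2: C_2 → C_1 maps a triangle to the signed sum of its edges. For instance
  ∂acf = cf − af + ac,
  ∂cde = de − ce + cd.
The resulting 15×10 matrix has rank 10, and its Smith normal form has invariant factors (1,1,1,1,1,1,1,1,1,2).

From H_k ≅ ker(∂_k) / im(∂_{k+1}) we obtain:

  H_0: rank C_0 − rank ∂_1 = 6 − 5 = 1, and the invariant factors of ∂_1 are all 1, so H_0 ≅ Z.
  H_1: rank ker ∂_1 − rank ∂_2 = (15 − 5) − 10 = 0, and ∂_2 has invariant factor 2 > 1, so H_1 ≅ Z/2.
  H_2: rank ker ∂_2 − rank ∂_3 = (10 − 10) − 0 = 0, and there is no ∂_3, so H_2 ≅ 0.

As a check, the Euler characteristic is 6 − 15 + 10 = 1, which agrees with 1 − 0 + 0 = 1.
(K is a triangulation of the real projective plane RP^2.)

H_0 = Z,  H_1 = Z/2,  H_2 = 0.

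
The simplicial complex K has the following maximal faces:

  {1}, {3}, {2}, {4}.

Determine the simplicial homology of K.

H_0 ≅ Z^4.

We work with the vertex ordering 1 < 2 < 3 < 4. The simplices of K, each written with vertices in increasing order, are:

  0-simplices (4): [1], [2], [3], [4]

giving chain groups C_0 ≅ Z^4.

Computing H_k = (kernel of ∂_k) / (image of ∂_{k+1}):

  H_0: rank C_0 − rank ∂_1 = 4 − 0 = 4, and there is no ∂_1, so H_0 ≅ Z^4.

(K is a triangulation of a set of 4 points.)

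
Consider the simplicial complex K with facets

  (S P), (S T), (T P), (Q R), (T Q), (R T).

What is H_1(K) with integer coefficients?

H_1 ≅ Z^2.

K has 5 vertices, 6 edges.
rank ∂_1 = 4, rank ∂_2 = 0 ⇒ b_1 = 6 − 4 − 0 = 2. So H_1 = Z^2.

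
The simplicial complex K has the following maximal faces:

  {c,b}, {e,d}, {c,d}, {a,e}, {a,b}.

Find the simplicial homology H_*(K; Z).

H_0 ≅ Z,  H_1 ≅ Z.

Order the vertices as a < b < c < d < e. Listing each simplex with vertices in this order, K has dimension 1 with simplices:

  0-simplices (5): a, b, c, d, e
  1-simplices (5): ab, ae, bc, cd, de

so the chain groups are C_0 ≅ Z^5, C_1 ≅ Z^5.

Boundary ∂_1: C_1 → C_0 is given by ∂[p,q] = [q] − [p]. For instance
  ∂bc = c − b.
The 5×5 boundary matrix has rank 4 and Smith normal form diag(1,1,1,1).

Now H_k = ker ∂_k / im ∂_{k+1}, so:

  H_0: rank C_0 − rank ∂_1 = 5 − 4 = 1, and the invariant factors of ∂_1 are all 1, so H_0 ≅ Z.
  H_1: rank ker ∂_1 − rank ∂_2 = (5 − 4) − 0 = 1, and there is no ∂_2, so H_1 ≅ Z.

As a check, the Euler characteristic is 5 − 5 = 0, which agrees with 1 − 1 = 0.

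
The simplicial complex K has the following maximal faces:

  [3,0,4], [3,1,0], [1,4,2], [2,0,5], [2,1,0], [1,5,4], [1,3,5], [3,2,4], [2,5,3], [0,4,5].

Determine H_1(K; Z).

Fix the vertex order 0 < 1 < 2 < 3 < 4 < 5 and write every simplex with vertices in increasing order. Then dim K = 2 and the simplices of K are:

  0-simplices (6): [0], [1], [2], [3], [4], [5]
  1-simplices (15): [0,1], [0,2], [0,3], [0,4], [0,5], [1,2], [1,3], [1,4], [1,5], [2,3], [2,4], [2,5], [3,4], [3,5], [4,5]
  2-simplices (10): [0,1,2], [0,1,3], [0,2,5], [0,3,4], [0,4,5], [1,2,4], [1,3,5], [1,4,5], [2,3,4], [2,3,5]

giving chain groups C_0 ≅ Z^6, C_1 ≅ Z^15, C_2 ≅ Z^10.

Boundary ∂_1: C_1 → C_0 sends each edge [p,q] (with p < q) to q − p.
This gives a 6×15 integer matrix of rank 5; reducing to Smith normal form yields diagonal entries (1,1,1,1,1).

The boundary map ∂_2: C_2 → C_1 maps a triangle to the signed sum of its edges. For instance
  ∂[0,2,5] = [2,5] − [0,5] + [0,2],
  ∂[2,3,4] = [3,4] − [2,4] + [2,3].
As a 15×10 matrix over Z this has rank 10, with invariant factors (1,1,1,1,1,1,1,1,1,2).

Computing H_k = (kernel of ∂_k) / (image of ∂_{k+1}):

  H_1: rank ker ∂_1 − rank ∂_2 = (15 − 5) − 10 = 0, and ∂_2 has invariant factor 2 > 1, so H_1 = Z/2.

(K is a triangulation of the real projective plane RP^2.)

H_1 ≅ Z/2.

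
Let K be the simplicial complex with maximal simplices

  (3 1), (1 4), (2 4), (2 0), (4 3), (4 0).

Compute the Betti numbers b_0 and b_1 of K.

b_0 = 1, b_1 = 2.

K has 5 vertices, 6 edges.
rank ∂_0 = 0, rank ∂_1 = 4 ⇒ b_0 = 5 − 0 − 4 = 1; all invariant factors of ∂_1 are 1 so no torsion. So H_0 ≅ Z.
rank ∂_1 = 4, rank ∂_2 = 0 ⇒ b_1 = 6 − 4 − 0 = 2. So H_1 ≅ Z^2.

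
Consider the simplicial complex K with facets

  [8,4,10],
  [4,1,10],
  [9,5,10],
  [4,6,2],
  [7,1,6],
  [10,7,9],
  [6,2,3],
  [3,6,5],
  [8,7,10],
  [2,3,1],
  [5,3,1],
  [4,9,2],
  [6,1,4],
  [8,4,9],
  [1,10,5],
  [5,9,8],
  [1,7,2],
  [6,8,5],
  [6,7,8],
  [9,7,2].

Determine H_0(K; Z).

H_0 = Z.

Fix the vertex order 1 < 2 < 3 < 4 < 5 < 6 < 7 < 8 < 9 < 10 and write every simplex with vertices in increasing order. Then dim K = 2 and the simplices of K are:

  0-simplices (10): [1], [2], [3], [4], [5], [6], [7], [8], [9], [10]
  1-simplices (30): (30 of them)
  2-simplices (20): (20 of them)

Hence C_0 ≅ Z^10, C_1 ≅ Z^30, C_2 ≅ Z^20.

Boundary ∂_1: C_1 → C_0 is given by ∂[p,q] = [q] − [p].
The 10×30 boundary matrix has rank 9 and Smith normal form diag(1,1,1,1,1,1,1,1,1).

The boundary map ∂_2: C_2 → C_1 sends each 2-simplex [p,q,r] to [q,r] − [p,r] + [p,q]. For instance
  ∂[1,6,7] = [6,7] − [1,7] + [1,6],
  ∂[4,8,9] = [8,9] − [4,9] + [4,8].
The 30×20 boundary matrix has rank 20 and Smith normal form diag(1,1,1,1,1,1,1,1,1,1,1,1,1,1,1,1,1,1,1,2).

Computing H_k = (kernel of ∂_k) / (image of ∂_{k+1}):

  H_0: rank C_0 − rank ∂_1 = 10 − 9 = 1, and the invariant factors of ∂_1 are all 1, so H_0 ≅ Z.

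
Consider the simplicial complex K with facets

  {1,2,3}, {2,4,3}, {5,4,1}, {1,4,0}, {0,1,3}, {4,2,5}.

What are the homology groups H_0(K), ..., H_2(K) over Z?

Fix the vertex order 0 < 1 < 2 < 3 < 4 < 5 and write every simplex with vertices in increasing order. Then dim K = 2 and the simplices of K are:

  0-simplices (6): [0], [1], [2], [3], [4], [5]
  1-simplices (12): [0,1], [0,3], [0,4], [1,2], [1,3], [1,4], [1,5], [2,3], [2,4], [2,5], [3,4], [4,5]
  2-simplices (6): [0,1,3], [0,1,4], [1,2,3], [1,4,5], [2,3,4], [2,4,5]

so the chain groups are C_0 ≅ Z^6, C_1 ≅ Z^12, C_2 ≅ Z^6.

The boundary map ∂_1: C_1 → C_0 is given by ∂[p,q] = [q] − [p].
This gives a 6×12 integer matrix of rank 5; reducing to Smith normal form yields diagonal entries (1,1,1,1,1).

∂_2: C_2 → C_1 maps a triangle to the signed sum of its edges. For instance
  ∂[0,1,4] = [1,4] − [0,4] + [0,1],
  ∂[0,1,3] = [1,3] − [0,3] + [0,1].
The 12×6 boundary matrix has rank 6 and Smith normal form diag(1,1,1,1,1,1).

Computing H_k = (kernel of ∂_k) / (image of ∂_{k+1}):

  H_0: rank C_0 − rank ∂_1 = 6 − 5 = 1, and the invariant factors of ∂_1 are all 1, so H_0 = Z.
  H_1: rank ker ∂_1 − rank ∂_2 = (12 − 5) − 6 = 1, and the invariant factors of ∂_2 are all 1, so H_1 = Z.
  H_2: rank ker ∂_2 − rank ∂_3 = (6 − 6) − 0 = 0, and there is no ∂_3, so H_2 = 0.

H_0 = Z,  H_1 = Z,  H_2 = 0.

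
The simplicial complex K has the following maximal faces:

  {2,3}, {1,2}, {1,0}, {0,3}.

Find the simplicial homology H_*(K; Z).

H_0 ≅ Z,  H_1 ≅ Z.

Order the vertices as 0 < 1 < 2 < 3. Listing each simplex with vertices in this order, K has dimension 1 with simplices:

  0-simplices (4): [0], [1], [2], [3]
  1-simplices (4): [0,1], [0,3], [1,2], [2,3]

giving chain groups C_0 ≅ Z^4, C_1 ≅ Z^4.

The boundary map ∂_1: C_1 → C_0 is given by ∂[p,q] = [q] − [p].
As a 4×4 matrix over Z this has rank 3, with invariant factors (1,1,1).

Computing H_k = (kernel of ∂_k) / (image of ∂_{k+1}):

  H_0: rank C_0 − rank ∂_1 = 4 − 3 = 1, and the invariant factors of ∂_1 are all 1, so H_0 ≅ Z.
  H_1: rank ker ∂_1 − rank ∂_2 = (4 − 3) − 0 = 1, and there is no ∂_2, so H_1 ≅ Z.

As a check, the Euler characteristic is 4 − 4 = 0, which agrees with 1 − 1 = 0.
(K is a triangulation of the circle S^1.)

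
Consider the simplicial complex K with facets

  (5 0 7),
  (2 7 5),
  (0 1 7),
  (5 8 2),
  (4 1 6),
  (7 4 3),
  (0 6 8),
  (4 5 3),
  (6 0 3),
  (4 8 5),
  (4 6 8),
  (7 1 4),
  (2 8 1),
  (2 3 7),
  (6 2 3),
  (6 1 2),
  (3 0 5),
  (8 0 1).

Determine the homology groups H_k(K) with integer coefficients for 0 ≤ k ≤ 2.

K has 9 vertices, 27 edges, 18 triangles.
rank ∂_0 = 0, rank ∂_1 = 8 ⇒ b_0 = 9 − 0 − 8 = 1; all invariant factors of ∂_1 are 1 so no torsion. So H_0 ≅ Z.
rank ∂_1 = 8, rank ∂_2 = 18 ⇒ b_1 = 27 − 8 − 18 = 1; ∂_2 has invariant factor(s) [2] giving torsion. So H_1 ≅ Z ⊕ Z/2Z.
rank ∂_2 = 18, rank ∂_3 = 0 ⇒ b_2 = 18 − 18 − 0 = 0. So H_2 ≅ 0.

H_0 ≅ Z,  H_1 ≅ Z ⊕ Z/2Z,  H_2 = 0.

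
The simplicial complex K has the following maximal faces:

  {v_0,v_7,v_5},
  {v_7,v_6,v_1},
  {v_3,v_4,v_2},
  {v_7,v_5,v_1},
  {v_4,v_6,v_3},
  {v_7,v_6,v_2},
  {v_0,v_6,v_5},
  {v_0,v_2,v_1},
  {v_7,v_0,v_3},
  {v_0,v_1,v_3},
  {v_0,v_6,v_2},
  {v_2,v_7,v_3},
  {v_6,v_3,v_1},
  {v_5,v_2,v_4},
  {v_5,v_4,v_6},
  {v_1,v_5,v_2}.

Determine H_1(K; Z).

H_1 = Z^2.

Take the total order v_0 < v_1 < v_2 < v_3 < v_4 < v_5 < v_6 < v_7 on the vertex set. Then K (dimension 2) consists of the simplices:

  0-simplices (8): [v_0], [v_1], [v_2], [v_3], [v_4], [v_5], [v_6], [v_7]
  1-simplices (24): (24 of them)
  2-simplices (16): (16 of them)

giving chain groups C_0 ≅ Z^8, C_1 ≅ Z^24, C_2 ≅ Z^16.

∂_1: C_1 → C_0 is given by ∂[p,q] = [q] − [p]. For instance
  ∂[v_2,v_3] = [v_3] − [v_2].
The 8×24 boundary matrix has rank 7 and Smith normal form diag(1,1,1,1,1,1,1).

∂_2: C_2 → C_1 maps a triangle to the signed sum of its edges. For instance
  ∂[v_4,v_5,v_6] = [v_5,v_6] − [v_4,v_6] + [v_4,v_5],
  ∂[v_0,v_1,v_3] = [v_1,v_3] − [v_0,v_3] + [v_0,v_1].
As a 24×16 matrix over Z this has rank 15, with invariant factors (1,1,1,1,1,1,1,1,1,1,1,1,1,1,1).

Computing H_k = (kernel of ∂_k) / (image of ∂_{k+1}):

  H_1: rank ker ∂_1 − rank ∂_2 = (24 − 7) − 15 = 2, and the invariant factors of ∂_2 are all 1, so H_1 ≅ Z^2.

(K is a triangulation of the torus T^2.)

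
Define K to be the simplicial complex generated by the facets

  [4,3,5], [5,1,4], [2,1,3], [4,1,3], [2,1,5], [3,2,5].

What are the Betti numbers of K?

b_0 = 1, b_1 = 0, b_2 = 1.

We work with the vertex ordering 1 < 2 < 3 < 4 < 5. The simplices of K, each written with vertices in increasing order, are:

  0-simplices (5): [1], [2], [3], [4], [5]
  1-simplices (9): [1,2], [1,3], [1,4], [1,5], [2,3], [2,5], [3,4], [3,5], [4,5]
  2-simplices (6): [1,2,3], [1,2,5], [1,3,4], [1,4,5], [2,3,5], [3,4,5]

Hence C_0 ≅ Z^5, C_1 ≅ Z^9, C_2 ≅ Z^6.

∂_1: C_1 → C_0 maps an edge to its endpoints' difference, ∂[p,q] = q − p. For instance
  ∂[3,5] = [5] − [3].
As a 5×9 matrix over Z this has rank 4, with invariant factors (1,1,1,1).

The boundary map ∂_2: C_2 → C_1 sends each 2-simplex [p,q,r] to [q,r] − [p,r] + [p,q]. For instance
  ∂[1,4,5] = [4,5] − [1,5] + [1,4],
  ∂[1,2,5] = [2,5] − [1,5] + [1,2].
The 9×6 boundary matrix has rank 5 and Smith normal form diag(1,1,1,1,1).

Reading off H_k = ker ∂_k / im ∂_{k+1}:

  H_0: rank C_0 − rank ∂_1 = 5 − 4 = 1, and the invariant factors of ∂_1 are all 1, so H_0 ≅ Z.
  H_1: rank ker ∂_1 − rank ∂_2 = (9 − 4) − 5 = 0, and the invariant factors of ∂_2 are all 1, so H_1 ≅ 0.
  H_2: rank ker ∂_2 − rank ∂_3 = (6 − 5) − 0 = 1, and there is no ∂_3, so H_2 ≅ Z.

Hence the Betti numbers are b_0 = 1, b_1 = 0, b_2 = 1.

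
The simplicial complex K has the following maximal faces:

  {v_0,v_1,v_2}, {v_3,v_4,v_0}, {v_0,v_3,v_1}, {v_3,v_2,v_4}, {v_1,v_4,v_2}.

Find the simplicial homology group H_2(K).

K has 5 vertices, 10 edges, 5 triangles.
rank ∂_2 = 5, rank ∂_3 = 0 ⇒ b_2 = 5 − 5 − 0 = 0. So H_2 = 0.

H_2 ≅ 0.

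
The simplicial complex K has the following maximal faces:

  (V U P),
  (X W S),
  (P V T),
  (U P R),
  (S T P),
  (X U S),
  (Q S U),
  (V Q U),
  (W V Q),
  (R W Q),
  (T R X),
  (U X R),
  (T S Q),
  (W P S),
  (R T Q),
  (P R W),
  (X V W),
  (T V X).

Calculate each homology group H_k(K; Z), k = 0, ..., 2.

K has 9 vertices, 27 edges, 18 triangles.
rank ∂_0 = 0, rank ∂_1 = 8 ⇒ b_0 = 9 − 0 − 8 = 1; all invariant factors of ∂_1 are 1 so no torsion. So H_0 = Z.
rank ∂_1 = 8, rank ∂_2 = 17 ⇒ b_1 = 27 − 8 − 17 = 2; all invariant factors of ∂_2 are 1 so no torsion. So H_1 = Z^2.
rank ∂_2 = 17, rank ∂_3 = 0 ⇒ b_2 = 18 − 17 − 0 = 1. So H_2 = Z.

H_0 ≅ Z,  H_1 ≅ Z^2,  H_2 ≅ Z.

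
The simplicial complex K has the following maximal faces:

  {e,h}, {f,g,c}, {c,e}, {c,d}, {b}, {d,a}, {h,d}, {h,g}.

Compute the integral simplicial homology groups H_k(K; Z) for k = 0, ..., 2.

H_0 ≅ Z^2,  H_1 ≅ Z^2,  H_2 = 0.

Fix the vertex order a < b < c < d < e < f < g < h and write every simplex with vertices in increasing order. Then dim K = 2 and the simplices of K are:

  0-simplices (8): a, b, c, d, e, f, g, h
  1-simplices (9): ad, cd, ce, cf, cg, dh, eh, fg, gh
  2-simplices (1): cfg

Hence C_0 ≅ Z^8, C_1 ≅ Z^9, C_2 ≅ Z^1.

The boundary map ∂_1: C_1 → C_0 maps an edge to its endpoints' difference, ∂[p,q] = q − p. For instance
  ∂cf = f − c.
As a 8×9 matrix over Z this has rank 6, with invariant factors (1,1,1,1,1,1).

Boundary ∂_2: C_2 → C_1 sends each 2-simplex [p,q,r] to [q,r] − [p,r] + [p,q]. For instance
  ∂cfg = fg − cg + cf.
This gives a 9×1 integer matrix of rank 1; reducing to Smith normal form yields diagonal entries (1).

Reading off H_k = ker ∂_k / im ∂_{k+1}:

  H_0: rank C_0 − rank ∂_1 = 8 − 6 = 2, and the invariant factors of ∂_1 are all 1, so H_0 = Z^2.
  H_1: rank ker ∂_1 − rank ∂_2 = (9 − 6) − 1 = 2, and the invariant factors of ∂_2 are all 1, so H_1 = Z^2.
  H_2: rank ker ∂_2 − rank ∂_3 = (1 − 1) − 0 = 0, and there is no ∂_3, so H_2 = 0.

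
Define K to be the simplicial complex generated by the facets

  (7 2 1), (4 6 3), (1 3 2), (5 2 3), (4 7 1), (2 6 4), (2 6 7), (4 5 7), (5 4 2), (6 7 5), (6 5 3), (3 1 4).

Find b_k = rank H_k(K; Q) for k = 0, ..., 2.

Order the vertices as 1 < 2 < 3 < 4 < 5 < 6 < 7. Listing each simplex with vertices in this order, K has dimension 2 with simplices:

  0-simplices (7): [1], [2], [3], [4], [5], [6], [7]
  1-simplices (18): [1,2], [1,3], [1,4], [1,7], [2,3], [2,4], [2,5], [2,6], [2,7], [3,4], [3,5], [3,6], [4,5], [4,6], [4,7], [5,6], [5,7], [6,7]
  2-simplices (12): [1,2,3], [1,2,7], [1,3,4], [1,4,7], [2,3,5], [2,4,5], [2,4,6], [2,6,7], [3,4,6], [3,5,6], [4,5,7], [5,6,7]

Hence C_0 ≅ Z^7, C_1 ≅ Z^18, C_2 ≅ Z^12.

The boundary map ∂_1: C_1 → C_0 is given by ∂[p,q] = [q] − [p]. For instance
  ∂[5,6] = [6] − [5].
The resulting 7×18 matrix has rank 6, and its Smith normal form has invariant factors (1,1,1,1,1,1).

Boundary ∂_2: C_2 → C_1 acts by ∂[p,q,r] = [q,r] − [p,r] + [p,q]. For instance
  ∂[1,2,7] = [2,7] − [1,7] + [1,2],
  ∂[2,4,5] = [4,5] − [2,5] + [2,4].
As a 18×12 matrix over Z this has rank 12, with invariant factors (1,1,1,1,1,1,1,1,1,1,1,2).

From H_k ≅ ker(∂_k) / im(∂_{k+1}) we obtain:

  H_0: rank C_0 − rank ∂_1 = 7 − 6 = 1, and the invariant factors of ∂_1 are all 1, so H_0 = Z.
  H_1: rank ker ∂_1 − rank ∂_2 = (18 − 6) − 12 = 0, and ∂_2 has invariant factor 2 > 1, so H_1 = Z/2.
  H_2: rank ker ∂_2 − rank ∂_3 = (12 − 12) − 0 = 0, and there is no ∂_3, so H_2 = 0.

Hence the Betti numbers are b_0 = 1, b_1 = 0, b_2 = 0.

b_0 = 1, b_1 = 0, b_2 = 0.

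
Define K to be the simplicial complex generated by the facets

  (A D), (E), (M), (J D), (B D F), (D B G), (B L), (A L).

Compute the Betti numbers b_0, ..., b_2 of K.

b_0 = 3, b_1 = 1, b_2 = 0.

We work with the vertex ordering A < B < D < E < F < G < J < L < M. The simplices of K, each written with vertices in increasing order, are:

  0-simplices (9): A, B, D, E, F, G, J, L, M
  1-simplices (9): AD, AL, BD, BF, BG, BL, DF, DG, DJ
  2-simplices (2): BDF, BDG

giving chain groups C_0 ≅ Z^9, C_1 ≅ Z^9, C_2 ≅ Z^2.

Boundary ∂_1: C_1 → C_0 sends each edge [p,q] (with p < q) to q − p. For instance
  ∂BF = F − B.
This gives a 9×9 integer matrix of rank 6; reducing to Smith normal form yields diagonal entries (1,1,1,1,1,1).

Boundary ∂_2: C_2 → C_1 acts by ∂[p,q,r] = [q,r] − [p,r] + [p,q]. For instance
  ∂BDG = DG − BG + BD,
  ∂BDF = DF − BF + BD.
The resulting 9×2 matrix has rank 2, and its Smith normal form has invariant factors (1,1).

Computing H_k = (kernel of ∂_k) / (image of ∂_{k+1}):

  H_0: rank C_0 − rank ∂_1 = 9 − 6 = 3, and the invariant factors of ∂_1 are all 1, so H_0 = Z^3.
  H_1: rank ker ∂_1 − rank ∂_2 = (9 − 6) − 2 = 1, and the invariant factors of ∂_2 are all 1, so H_1 = Z.
  H_2: rank ker ∂_2 − rank ∂_3 = (2 − 2) − 0 = 0, and there is no ∂_3, so H_2 = 0.

As a check, the Euler characteristic is 9 − 9 + 2 = 2, which agrees with 3 − 1 + 0 = 2.

Hence the Betti numbers are b_0 = 3, b_1 = 1, b_2 = 0.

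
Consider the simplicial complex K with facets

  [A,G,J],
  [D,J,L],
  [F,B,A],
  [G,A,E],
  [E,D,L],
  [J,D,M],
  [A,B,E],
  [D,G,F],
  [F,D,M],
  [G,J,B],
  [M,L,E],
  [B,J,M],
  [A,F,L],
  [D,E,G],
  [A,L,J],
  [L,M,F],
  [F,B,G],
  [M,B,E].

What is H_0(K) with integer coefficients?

Fix the vertex order A < B < D < E < F < G < J < L < M and write every simplex with vertices in increasing order. Then dim K = 2 and the simplices of K are:

  0-simplices (9): A, B, D, E, F, G, J, L, M
  1-simplices (27): AB, AE, AF, AG, AJ, AL, BE, BF, BG, BJ, BM, DE, DF, DG, DJ, DL, DM, EG, EL, EM, FG, FL, FM, GJ, JL, JM, LM
  2-simplices (18): ABE, ABF, AEG, AFL, AGJ, AJL, BEM, BFG, BGJ, BJM, DEG, DEL, DFG, DFM, DJL, DJM, ELM, FLM

Hence C_0 ≅ Z^9, C_1 ≅ Z^27, C_2 ≅ Z^18.

∂_1: C_1 → C_0 maps an edge to its endpoints' difference, ∂[p,q] = q − p. For instance
  ∂DE = E − D.
The 9×27 boundary matrix has rank 8 and Smith normal form diag(1,1,1,1,1,1,1,1).

The boundary map ∂_2: C_2 → C_1 maps a triangle to the signed sum of its edges. For instance
  ∂AEG = EG − AG + AE,
  ∂AJL = JL − AL + AJ.
The 27×18 boundary matrix has rank 18 and Smith normal form diag(1,1,1,1,1,1,1,1,1,1,1,1,1,1,1,1,1,2).

Reading off H_k = ker ∂_k / im ∂_{k+1}:

  H_0: rank C_0 − rank ∂_1 = 9 − 8 = 1, and the invariant factors of ∂_1 are all 1, so H_0 = Z.

(K is a triangulation of the Klein bottle.)

H_0 ≅ Z.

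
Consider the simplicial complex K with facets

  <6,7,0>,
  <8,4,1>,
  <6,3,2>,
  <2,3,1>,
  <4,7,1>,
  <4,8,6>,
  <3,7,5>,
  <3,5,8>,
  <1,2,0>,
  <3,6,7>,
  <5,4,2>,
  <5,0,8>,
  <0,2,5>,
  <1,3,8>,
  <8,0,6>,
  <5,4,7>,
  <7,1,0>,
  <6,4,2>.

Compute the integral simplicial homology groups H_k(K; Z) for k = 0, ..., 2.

H_0 ≅ Z,  H_1 ≅ Z^2,  H_2 ≅ Z.

Take the total order 0 < 1 < 2 < 3 < 4 < 5 < 6 < 7 < 8 on the vertex set. Then K (dimension 2) consists of the simplices:

  0-simplices (9): [0], [1], [2], [3], [4], [5], [6], [7], [8]
  1-simplices (27): (27 of them)
  2-simplices (18): [0,1,2], [0,1,7], [0,2,5], [0,5,8], [0,6,7], [0,6,8], [1,2,3], [1,3,8], [1,4,7], [1,4,8], [2,3,6], [2,4,5], [2,4,6], [3,5,7], [3,5,8], [3,6,7], [4,5,7], [4,6,8]

Hence C_0 ≅ Z^9, C_1 ≅ Z^27, C_2 ≅ Z^18.

Boundary ∂_1: C_1 → C_0 is given by ∂[p,q] = [q] − [p]. For instance
  ∂[0,1] = [1] − [0].
As a 9×27 matrix over Z this has rank 8, with invariant factors (1,1,1,1,1,1,1,1).

∂_2: C_2 → C_1 sends each 2-simplex [p,q,r] to [q,r] − [p,r] + [p,q]. For instance
  ∂[3,5,8] = [5,8] − [3,8] + [3,5],
  ∂[2,3,6] = [3,6] − [2,6] + [2,3].
As a 27×18 matrix over Z this has rank 17, with invariant factors (1,1,1,1,1,1,1,1,1,1,1,1,1,1,1,1,1).

Computing H_k = (kernel of ∂_k) / (image of ∂_{k+1}):

  H_0: rank C_0 − rank ∂_1 = 9 − 8 = 1, and the invariant factors of ∂_1 are all 1, so H_0 ≅ Z.
  H_1: rank ker ∂_1 − rank ∂_2 = (27 − 8) − 17 = 2, and the invariant factors of ∂_2 are all 1, so H_1 ≅ Z^2.
  H_2: rank ker ∂_2 − rank ∂_3 = (18 − 17) − 0 = 1, and there is no ∂_3, so H_2 ≅ Z.

(K is a triangulation of the torus T^2.)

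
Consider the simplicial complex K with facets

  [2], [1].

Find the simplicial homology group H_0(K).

H_0 ≅ Z^2.

Take the total order 1 < 2 on the vertex set. Then K (dimension 0) consists of the simplices:

  0-simplices (2): [1], [2]

giving chain groups C_0 ≅ Z^2.

Now H_k = ker ∂_k / im ∂_{k+1}, so:

  H_0: rank C_0 − rank ∂_1 = 2 − 0 = 2, and there is no ∂_1, so H_0 = Z^2.

(K is a triangulation of a set of 2 points.)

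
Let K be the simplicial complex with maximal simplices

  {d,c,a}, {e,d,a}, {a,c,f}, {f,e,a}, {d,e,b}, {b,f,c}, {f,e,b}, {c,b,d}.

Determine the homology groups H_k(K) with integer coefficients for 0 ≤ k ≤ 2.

H_0 ≅ Z,  H_1 = 0,  H_2 ≅ Z.

Take the total order a < b < c < d < e < f on the vertex set. Then K (dimension 2) consists of the simplices:

  0-simplices (6): a, b, c, d, e, f
  1-simplices (12): ac, ad, ae, af, bc, bd, be, bf, cd, cf, de, ef
  2-simplices (8): acd, acf, ade, aef, bcd, bcf, bde, bef

giving chain groups C_0 ≅ Z^6, C_1 ≅ Z^12, C_2 ≅ Z^8.

The boundary map ∂_1: C_1 → C_0 is given by ∂[p,q] = [q] − [p]. For instance
  ∂bf = f − b.
The 6×12 boundary matrix has rank 5 and Smith normal form diag(1,1,1,1,1).

The boundary map ∂_2: C_2 → C_1 maps a triangle to the signed sum of its edges. For instance
  ∂bcf = cf − bf + bc,
  ∂ade = de − ae + ad.
The 12×8 boundary matrix has rank 7 and Smith normal form diag(1,1,1,1,1,1,1).

Computing H_k = (kernel of ∂_k) / (image of ∂_{k+1}):

  H_0: rank C_0 − rank ∂_1 = 6 − 5 = 1, and the invariant factors of ∂_1 are all 1, so H_0 = Z.
  H_1: rank ker ∂_1 − rank ∂_2 = (12 − 5) − 7 = 0, and the invariant factors of ∂_2 are all 1, so H_1 = 0.
  H_2: rank ker ∂_2 − rank ∂_3 = (8 − 7) − 0 = 1, and there is no ∂_3, so H_2 = Z.

As a check, the Euler characteristic is 6 − 12 + 8 = 2, which agrees with 1 − 0 + 1 = 2.
(K is a triangulation of the 2-sphere S^2.)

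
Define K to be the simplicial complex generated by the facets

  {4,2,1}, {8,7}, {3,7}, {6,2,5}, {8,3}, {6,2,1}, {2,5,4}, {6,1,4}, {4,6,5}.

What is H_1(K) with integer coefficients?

H_1 = Z.

Fix the vertex order 1 < 2 < 3 < 4 < 5 < 6 < 7 < 8 and write every simplex with vertices in increasing order. Then dim K = 2 and the simplices of K are:

  0-simplices (8): [1], [2], [3], [4], [5], [6], [7], [8]
  1-simplices (12): [1,2], [1,4], [1,6], [2,4], [2,5], [2,6], [3,7], [3,8], [4,5], [4,6], [5,6], [7,8]
  2-simplices (6): [1,2,4], [1,2,6], [1,4,6], [2,4,5], [2,5,6], [4,5,6]

giving chain groups C_0 ≅ Z^8, C_1 ≅ Z^12, C_2 ≅ Z^6.

The boundary map ∂_1: C_1 → C_0 sends each edge [p,q] (with p < q) to q − p. For instance
  ∂[4,6] = [6] − [4].
The 8×12 boundary matrix has rank 6 and Smith normal form diag(1,1,1,1,1,1).

Boundary ∂_2: C_2 → C_1 maps a triangle to the signed sum of its edges. For instance
  ∂[2,4,5] = [4,5] − [2,5] + [2,4],
  ∂[1,4,6] = [4,6] − [1,6] + [1,4].
The 12×6 boundary matrix has rank 5 and Smith normal form diag(1,1,1,1,1).

From H_k ≅ ker(∂_k) / im(∂_{k+1}) we obtain:

  H_1: rank ker ∂_1 − rank ∂_2 = (12 − 6) − 5 = 1, and the invariant factors of ∂_2 are all 1, so H_1 = Z.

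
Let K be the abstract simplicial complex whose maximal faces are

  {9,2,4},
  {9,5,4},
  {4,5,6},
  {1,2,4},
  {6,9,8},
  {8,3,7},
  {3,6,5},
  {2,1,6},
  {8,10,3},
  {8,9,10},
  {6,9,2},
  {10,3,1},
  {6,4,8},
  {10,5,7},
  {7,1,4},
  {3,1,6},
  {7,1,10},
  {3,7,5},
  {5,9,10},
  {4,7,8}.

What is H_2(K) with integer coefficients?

H_2 ≅ 0.

We work with the vertex ordering 1 < 2 < 3 < 4 < 5 < 6 < 7 < 8 < 9 < 10. The simplices of K, each written with vertices in increasing order, are:

  0-simplices (10): [1], [2], [3], [4], [5], [6], [7], [8], [9], [10]
  1-simplices (30): (30 of them)
  2-simplices (20): (20 of them)

so the chain groups are C_0 ≅ Z^10, C_1 ≅ Z^30, C_2 ≅ Z^20.

∂_1: C_1 → C_0 is given by ∂[p,q] = [q] − [p].
As a 10×30 matrix over Z this has rank 9, with invariant factors (1,1,1,1,1,1,1,1,1).

The boundary map ∂_2: C_2 → C_1 sends each 2-simplex [p,q,r] to [q,r] − [p,r] + [p,q]. For instance
  ∂[5,7,10] = [7,10] − [5,10] + [5,7],
  ∂[2,6,9] = [6,9] − [2,9] + [2,6].
This gives a 30×20 integer matrix of rank 20; reducing to Smith normal form yields diagonal entries (1,1,1,1,1,1,1,1,1,1,1,1,1,1,1,1,1,1,1,2).

Computing H_k = (kernel of ∂_k) / (image of ∂_{k+1}):

  H_2: rank ker ∂_2 − rank ∂_3 = (20 − 20) − 0 = 0, and there is no ∂_3, so H_2 = 0.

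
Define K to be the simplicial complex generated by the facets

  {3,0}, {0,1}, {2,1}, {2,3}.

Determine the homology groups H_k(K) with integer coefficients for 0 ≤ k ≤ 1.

K has 4 vertices, 4 edges.
rank ∂_0 = 0, rank ∂_1 = 3 ⇒ b_0 = 4 − 0 − 3 = 1; all invariant factors of ∂_1 are 1 so no torsion. So H_0 ≅ Z.
rank ∂_1 = 3, rank ∂_2 = 0 ⇒ b_1 = 4 − 3 − 0 = 1. So H_1 ≅ Z.

H_0 ≅ Z,  H_1 ≅ Z.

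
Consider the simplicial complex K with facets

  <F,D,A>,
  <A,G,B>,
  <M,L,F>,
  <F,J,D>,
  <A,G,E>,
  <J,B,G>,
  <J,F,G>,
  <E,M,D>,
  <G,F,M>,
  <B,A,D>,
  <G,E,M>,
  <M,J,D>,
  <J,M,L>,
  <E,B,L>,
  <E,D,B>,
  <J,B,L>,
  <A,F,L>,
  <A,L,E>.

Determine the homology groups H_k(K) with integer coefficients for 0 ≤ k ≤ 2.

H_0 = Z,  H_1 = Z × Z/2,  H_2 = 0.

We work with the vertex ordering A < B < D < E < F < G < J < L < M. The simplices of K, each written with vertices in increasing order, are:

  0-simplices (9): A, B, D, E, F, G, J, L, M
  1-simplices (27): AB, AD, AE, AF, AG, AL, BD, BE, BG, BJ, BL, DE, DF, DJ, DM, EG, EL, EM, FG, FJ, FL, FM, GJ, GM, JL, JM, LM
  2-simplices (18): ABD, ABG, ADF, AEG, AEL, AFL, BDE, BEL, BGJ, BJL, DEM, DFJ, DJM, EGM, FGJ, FGM, FLM, JLM

so the chain groups are C_0 ≅ Z^9, C_1 ≅ Z^27, C_2 ≅ Z^18.

Boundary ∂_1: C_1 → C_0 is given by ∂[p,q] = [q] − [p]. For instance
  ∂DF = F − D.
The 9×27 boundary matrix has rank 8 and Smith normal form diag(1,1,1,1,1,1,1,1).

∂_2: C_2 → C_1 acts by ∂[p,q,r] = [q,r] − [p,r] + [p,q]. For instance
  ∂FGJ = GJ − FJ + FG,
  ∂JLM = LM − JM + JL.
As a 27×18 matrix over Z this has rank 18, with invariant factors (1,1,1,1,1,1,1,1,1,1,1,1,1,1,1,1,1,2).

Now H_k = ker ∂_k / im ∂_{k+1}, so:

  H_0: rank C_0 − rank ∂_1 = 9 − 8 = 1, and the invariant factors of ∂_1 are all 1, so H_0 ≅ Z.
  H_1: rank ker ∂_1 − rank ∂_2 = (27 − 8) − 18 = 1, and ∂_2 has invariant factor 2 > 1, so H_1 ≅ Z × Z/2.
  H_2: rank ker ∂_2 − rank ∂_3 = (18 − 18) − 0 = 0, and there is no ∂_3, so H_2 ≅ 0.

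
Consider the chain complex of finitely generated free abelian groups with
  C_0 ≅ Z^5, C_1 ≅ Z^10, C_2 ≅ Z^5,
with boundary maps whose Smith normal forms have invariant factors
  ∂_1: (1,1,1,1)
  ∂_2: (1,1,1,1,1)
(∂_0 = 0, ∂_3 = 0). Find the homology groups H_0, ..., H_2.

H_0 ≅ Z,  H_1 ≅ Z,  H_2 = 0.

H_0: b_0 = 5 − 0 − 4 = 1; torsion from ∂_1 factors > 1: none. So H_0 ≅ Z.
H_1: b_1 = 10 − 4 − 5 = 1; torsion from ∂_2 factors > 1: none. So H_1 ≅ Z.
H_2: b_2 = 5 − 5 − 0 = 0; torsion from ∂_3 factors > 1: none. So H_2 ≅ 0.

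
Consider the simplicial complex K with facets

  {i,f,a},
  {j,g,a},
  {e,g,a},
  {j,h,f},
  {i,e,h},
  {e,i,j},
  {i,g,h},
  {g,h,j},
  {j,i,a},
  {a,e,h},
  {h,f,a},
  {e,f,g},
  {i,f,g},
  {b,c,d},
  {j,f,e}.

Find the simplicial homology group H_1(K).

H_1 ≅ Z^2.

Fix the vertex order a < b < c < d < e < f < g < h < i < j and write every simplex with vertices in increasing order. Then dim K = 2 and the simplices of K are:

  0-simplices (10): a, b, c, d, e, f, g, h, i, j
  1-simplices (24): ae, af, ag, ah, ai, aj, bc, bd, cd, ef, eg, eh, ei, ej, fg, fh, fi, fj, gh, gi, gj, hi, hj, ij
  2-simplices (15): aeg, aeh, afh, afi, agj, aij, bcd, efg, efj, ehi, eij, fgi, fhj, ghi, ghj

giving chain groups C_0 ≅ Z^10, C_1 ≅ Z^24, C_2 ≅ Z^15.

The boundary map ∂_1: C_1 → C_0 sends each edge [p,q] (with p < q) to q − p.
As a 10×24 matrix over Z this has rank 8, with invariant factors (1,1,1,1,1,1,1,1).

The boundary map ∂_2: C_2 → C_1 maps a triangle to the signed sum of its edges. For instance
  ∂afi = fi − ai + af,
  ∂aeg = eg − ag + ae.
The 24×15 boundary matrix has rank 14 and Smith normal form diag(1,1,1,1,1,1,1,1,1,1,1,1,1,1).

From H_k ≅ ker(∂_k) / im(∂_{k+1}) we obtain:

  H_1: rank ker ∂_1 − rank ∂_2 = (24 − 8) − 14 = 2, and the invariant factors of ∂_2 are all 1, so H_1 = Z^2.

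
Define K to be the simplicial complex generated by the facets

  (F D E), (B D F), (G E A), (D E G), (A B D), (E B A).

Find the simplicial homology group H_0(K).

H_0 ≅ Z.

K has 6 vertices, 12 edges, 6 triangles.
rank ∂_0 = 0, rank ∂_1 = 5 ⇒ b_0 = 6 − 0 − 5 = 1; all invariant factors of ∂_1 are 1 so no torsion. So H_0 = Z.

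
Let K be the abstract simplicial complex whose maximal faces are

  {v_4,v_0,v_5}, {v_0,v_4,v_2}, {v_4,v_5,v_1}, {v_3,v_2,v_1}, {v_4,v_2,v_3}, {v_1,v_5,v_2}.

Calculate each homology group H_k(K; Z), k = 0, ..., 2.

H_0 = Z,  H_1 = Z,  H_2 = 0.

Fix the vertex order v_0 < v_1 < v_2 < v_3 < v_4 < v_5 and write every simplex with vertices in increasing order. Then dim K = 2 and the simplices of K are:

  0-simplices (6): [v_0], [v_1], [v_2], [v_3], [v_4], [v_5]
  1-simplices (12): [v_0,v_2], [v_0,v_4], [v_0,v_5], [v_1,v_2], [v_1,v_3], [v_1,v_4], [v_1,v_5], [v_2,v_3], [v_2,v_4], [v_2,v_5], [v_3,v_4], [v_4,v_5]
  2-simplices (6): [v_0,v_2,v_4], [v_0,v_4,v_5], [v_1,v_2,v_3], [v_1,v_2,v_5], [v_1,v_4,v_5], [v_2,v_3,v_4]

Hence C_0 ≅ Z^6, C_1 ≅ Z^12, C_2 ≅ Z^6.

The boundary map ∂_1: C_1 → C_0 maps an edge to its endpoints' difference, ∂[p,q] = q − p.
As a 6×12 matrix over Z this has rank 5, with invariant factors (1,1,1,1,1).

Boundary ∂_2: C_2 → C_1 sends each 2-simplex [p,q,r] to [q,r] − [p,r] + [p,q]. For instance
  ∂[v_2,v_3,v_4] = [v_3,v_4] − [v_2,v_4] + [v_2,v_3],
  ∂[v_0,v_4,v_5] = [v_4,v_5] − [v_0,v_5] + [v_0,v_4].
The 12×6 boundary matrix has rank 6 and Smith normal form diag(1,1,1,1,1,1).

From H_k ≅ ker(∂_k) / im(∂_{k+1}) we obtain:

  H_0: rank C_0 − rank ∂_1 = 6 − 5 = 1, and the invariant factors of ∂_1 are all 1, so H_0 ≅ Z.
  H_1: rank ker ∂_1 − rank ∂_2 = (12 − 5) − 6 = 1, and the invariant factors of ∂_2 are all 1, so H_1 ≅ Z.
  H_2: rank ker ∂_2 − rank ∂_3 = (6 − 6) − 0 = 0, and there is no ∂_3, so H_2 ≅ 0.

(K is a triangulation of the cylinder S^1 x I.)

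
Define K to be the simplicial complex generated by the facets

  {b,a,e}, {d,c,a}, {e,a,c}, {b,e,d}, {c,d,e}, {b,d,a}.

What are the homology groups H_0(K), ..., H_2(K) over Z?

We work with the vertex ordering a < b < c < d < e. The simplices of K, each written with vertices in increasing order, are:

  0-simplices (5): a, b, c, d, e
  1-simplices (9): ab, ac, ad, ae, bd, be, cd, ce, de
  2-simplices (6): abd, abe, acd, ace, bde, cde

so the chain groups are C_0 ≅ Z^5, C_1 ≅ Z^9, C_2 ≅ Z^6.

Boundary ∂_1: C_1 → C_0 maps an edge to its endpoints' difference, ∂[p,q] = q − p.
The 5×9 boundary matrix has rank 4 and Smith normal form diag(1,1,1,1).

Boundary ∂_2: C_2 → C_1 maps a triangle to the signed sum of its edges. For instance
  ∂cde = de − ce + cd,
  ∂abe = be − ae + ab.
The 9×6 boundary matrix has rank 5 and Smith normal form diag(1,1,1,1,1).

Reading off H_k = ker ∂_k / im ∂_{k+1}:

  H_0: rank C_0 − rank ∂_1 = 5 − 4 = 1, and the invariant factors of ∂_1 are all 1, so H_0 = Z.
  H_1: rank ker ∂_1 − rank ∂_2 = (9 − 4) − 5 = 0, and the invariant factors of ∂_2 are all 1, so H_1 = 0.
  H_2: rank ker ∂_2 − rank ∂_3 = (6 − 5) − 0 = 1, and there is no ∂_3, so H_2 = Z.

H_0 = Z,  H_1 = 0,  H_2 = Z.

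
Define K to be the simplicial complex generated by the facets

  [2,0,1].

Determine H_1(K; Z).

Take the total order 0 < 1 < 2 on the vertex set. Then K (dimension 2) consists of the simplices:

  0-simplices (3): [0], [1], [2]
  1-simplices (3): [0,1], [0,2], [1,2]
  2-simplices (1): [0,1,2]

Hence C_0 ≅ Z^3, C_1 ≅ Z^3, C_2 ≅ Z^1.

Boundary ∂_1: C_1 → C_0 is given by ∂[p,q] = [q] − [p]. For instance
  ∂[0,2] = [2] − [0].
As a 3×3 matrix over Z this has rank 2, with invariant factors (1,1).

The boundary map ∂_2: C_2 → C_1 acts by ∂[p,q,r] = [q,r] − [p,r] + [p,q]. For instance
  ∂[0,1,2] = [1,2] − [0,2] + [0,1].
This gives a 3×1 integer matrix of rank 1; reducing to Smith normal form yields diagonal entries (1).

From H_k ≅ ker(∂_k) / im(∂_{k+1}) we obtain:

  H_1: rank ker ∂_1 − rank ∂_2 = (3 − 2) − 1 = 0, and the invariant factors of ∂_2 are all 1, so H_1 ≅ 0.

H_1 ≅ 0.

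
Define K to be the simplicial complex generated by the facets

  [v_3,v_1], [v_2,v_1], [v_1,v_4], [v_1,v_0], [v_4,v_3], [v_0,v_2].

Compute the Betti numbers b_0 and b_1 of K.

b_0 = 1, b_1 = 2.

Fix the vertex order v_0 < v_1 < v_2 < v_3 < v_4 and write every simplex with vertices in increasing order. Then dim K = 1 and the simplices of K are:

  0-simplices (5): [v_0], [v_1], [v_2], [v_3], [v_4]
  1-simplices (6): [v_0,v_1], [v_0,v_2], [v_1,v_2], [v_1,v_3], [v_1,v_4], [v_3,v_4]

Hence C_0 ≅ Z^5, C_1 ≅ Z^6.

The boundary map ∂_1: C_1 → C_0 maps an edge to its endpoints' difference, ∂[p,q] = q − p. For instance
  ∂[v_1,v_2] = [v_2] − [v_1].
This gives a 5×6 integer matrix of rank 4; reducing to Smith normal form yields diagonal entries (1,1,1,1).

Now H_k = ker ∂_k / im ∂_{k+1}, so:

  H_0: rank C_0 − rank ∂_1 = 5 − 4 = 1, and the invariant factors of ∂_1 are all 1, so H_0 = Z.
  H_1: rank ker ∂_1 − rank ∂_2 = (6 − 4) − 0 = 2, and there is no ∂_2, so H_1 = Z^2.

Hence the Betti numbers are b_0 = 1, b_1 = 2.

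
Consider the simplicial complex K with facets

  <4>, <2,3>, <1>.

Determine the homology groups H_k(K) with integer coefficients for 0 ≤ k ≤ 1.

Take the total order 1 < 2 < 3 < 4 on the vertex set. Then K (dimension 1) consists of the simplices:

  0-simplices (4): [1], [2], [3], [4]
  1-simplices (1): [2,3]

so the chain groups are C_0 ≅ Z^4, C_1 ≅ Z^1.

∂_1: C_1 → C_0 maps an edge to its endpoints' difference, ∂[p,q] = q − p.
The resulting 4×1 matrix has rank 1, and its Smith normal form has invariant factors (1).

Now H_k = ker ∂_k / im ∂_{k+1}, so:

  H_0: rank C_0 − rank ∂_1 = 4 − 1 = 3, and the invariant factors of ∂_1 are all 1, so H_0 = Z^3.
  H_1: rank ker ∂_1 − rank ∂_2 = (1 − 1) − 0 = 0, and there is no ∂_2, so H_1 = 0.

As a check, the Euler characteristic is 4 − 1 = 3, which agrees with 3 − 0 = 3.

H_0 = Z^3,  H_1 = 0.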